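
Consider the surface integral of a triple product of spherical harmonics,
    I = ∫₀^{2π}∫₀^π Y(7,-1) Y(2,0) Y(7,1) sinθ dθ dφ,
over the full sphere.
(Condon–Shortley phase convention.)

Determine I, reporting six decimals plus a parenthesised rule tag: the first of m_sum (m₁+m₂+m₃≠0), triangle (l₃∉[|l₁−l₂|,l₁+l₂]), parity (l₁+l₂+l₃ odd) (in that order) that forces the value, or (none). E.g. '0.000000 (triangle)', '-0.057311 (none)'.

Checks pass: Σm=0; 16 even; l₃=7∈[5,9].
(2·7+1)(2·2+1)(2·7+1) = 1125
Δ: 2! 12! 2! / 17! → 1/185640
sum: t=0:+1/2419200 t=1:−1/518400 t=2:+1/2419200 = -1/907200
3j²(7 2 7; 0 0 0) = Δ·Π!·Σ² = 56/3315  (sign +1)
sum: t=0:+1/3870720 t=1:−1/604800 t=2:+1/2073600 = -53/58060800
3j²(7 2 7; -1 0 1) = Δ·Π!·Σ² = 2809/185640  (sign -1)
combine: 4πI² = 1125·56/3315·2809/185640 = 14045/48841
take √, sign -1: I = -0.15127378
No selection rule forces the value: the integral is nonzero (none).

-0.151274 (none)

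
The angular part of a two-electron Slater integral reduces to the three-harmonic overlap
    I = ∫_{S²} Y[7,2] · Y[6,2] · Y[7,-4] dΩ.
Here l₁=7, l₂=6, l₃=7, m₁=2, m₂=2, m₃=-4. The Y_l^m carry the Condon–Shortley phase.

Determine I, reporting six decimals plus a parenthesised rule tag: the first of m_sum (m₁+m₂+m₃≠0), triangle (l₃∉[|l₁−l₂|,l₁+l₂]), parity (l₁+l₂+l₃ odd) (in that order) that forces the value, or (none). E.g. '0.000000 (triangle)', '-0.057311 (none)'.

0.105836 (none)

Checks pass: Σm=0; 20 even; l₃=7∈[1,13].
(2·7+1)(2·6+1)(2·7+1) = 2925
Δ: 6! 8! 6! / 21! → 1/2444321880
sum: t=0:+1/2612736000 t=1:−1/20736000 t=2:+1/1658880 t=3:−1/746496 t=4:+1/1658880 t=5:−1/20736000 t=6:+1/2612736000 = -1/4354560
3j²(7 6 7; 0 0 0) = Δ·Π!·Σ² = 1000/138567  (sign +1)
sum: t=2:+1/24883200 t=3:−1/6220800 t=4:+1/11612160 t=5:−1/174182400 = -1/24883200
3j²(7 6 7; 2 2 -4) = Δ·Π!·Σ² = 28/4199  (sign +1)
combine: 4πI² = 2925·1000/138567·28/4199 = 2100000/14919047
take √, sign +1: I = 0.10583618
No selection rule forces the value: the integral is nonzero (none).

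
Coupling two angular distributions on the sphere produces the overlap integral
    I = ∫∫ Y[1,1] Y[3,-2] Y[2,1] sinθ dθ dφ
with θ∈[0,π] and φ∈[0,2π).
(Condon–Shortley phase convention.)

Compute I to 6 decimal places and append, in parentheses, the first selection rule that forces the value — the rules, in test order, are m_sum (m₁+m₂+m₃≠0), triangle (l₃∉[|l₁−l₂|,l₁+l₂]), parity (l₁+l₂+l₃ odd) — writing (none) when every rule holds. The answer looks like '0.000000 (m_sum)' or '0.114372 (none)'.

0.261169 (none)

Rules hold: Σm=0, L=6 even, 2≤2≤4.
N = 3·7·5 = 105
Δ = 2!·0!·4!/7! = 1/105
Racah Σ t=1..1: t=1:−1/4 = -1/4
⇒ 3j(1 3 2; 0 0 0)² = 3/35, sgn -1
Racah Σ t=0..0: t=0:+1/12 = 1/12
⇒ 3j(1 3 2; 1 -2 1)² = 2/21, sgn -1
4πI² = N·(3j₀)²·(3jₘ)² = 6/7
I = +1·√(0.857143/4π) = 0.26116903
No selection rule forces the value: the integral is nonzero (none).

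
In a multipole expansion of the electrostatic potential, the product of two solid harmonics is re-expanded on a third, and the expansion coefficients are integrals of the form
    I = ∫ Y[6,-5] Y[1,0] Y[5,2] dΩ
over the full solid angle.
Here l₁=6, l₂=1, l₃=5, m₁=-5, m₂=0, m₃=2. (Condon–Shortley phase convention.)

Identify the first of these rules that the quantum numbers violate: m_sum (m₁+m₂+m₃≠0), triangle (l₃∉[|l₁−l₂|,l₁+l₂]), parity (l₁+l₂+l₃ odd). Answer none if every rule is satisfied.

azimuthal sum: -5 + 0 + 2 = -3  ✗
5 ≤ 5 ≤ 7 (triangle on l)
L = 6 + 1 + 5 = 12 (even)

m_sum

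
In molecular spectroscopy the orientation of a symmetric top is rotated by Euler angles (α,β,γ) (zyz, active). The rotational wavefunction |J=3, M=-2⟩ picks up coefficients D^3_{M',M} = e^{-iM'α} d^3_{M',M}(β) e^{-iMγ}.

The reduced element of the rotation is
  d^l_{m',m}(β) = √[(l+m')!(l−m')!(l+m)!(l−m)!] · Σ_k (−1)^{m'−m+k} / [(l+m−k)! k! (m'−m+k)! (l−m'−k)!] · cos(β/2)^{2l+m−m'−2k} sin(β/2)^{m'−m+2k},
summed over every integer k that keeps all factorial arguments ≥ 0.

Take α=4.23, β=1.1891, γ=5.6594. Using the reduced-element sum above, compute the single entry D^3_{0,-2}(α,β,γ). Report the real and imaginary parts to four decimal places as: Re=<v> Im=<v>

Re=0.1395 Im=-0.4165

D^3_{0,-2}(4.2300,1.1891,5.6594) = e^{-i·0·4.2300}·d^3_{0,-2}(1.1891)·e^{-i·-2·5.6594}. Compute d first:
Half-angle: c=0.828401, s=0.560136. N=√(6·6·1·120)=65.726707
Admissible k: 0..1 (factorial args all ≥0)
  k=0: (−1)^2·65.7267/(12)·0.8284^4·0.5601^2 = +0.809300
  k=1: (−1)^3·65.7267/(12)·0.8284^2·0.5601^4 = -0.370012
d^3_{0,-2}(1.1891) = +0.809300 -0.370012 = +0.439288
Phases: e^{-i·(0)·4.2300}=+1.000000+0.000000i, e^{-i·(-2)·5.6594}=+0.317627-0.948216i ⇒ D=+0.139530-0.416540i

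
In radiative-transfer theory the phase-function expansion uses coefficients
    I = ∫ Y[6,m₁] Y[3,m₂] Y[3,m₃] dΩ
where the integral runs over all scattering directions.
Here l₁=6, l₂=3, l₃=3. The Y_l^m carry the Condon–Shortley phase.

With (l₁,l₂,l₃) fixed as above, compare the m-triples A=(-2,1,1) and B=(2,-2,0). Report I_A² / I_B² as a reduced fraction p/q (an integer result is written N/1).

Shared (l₁,l₂,l₃)=(6,3,3): N and (l;000)² cancel in I_A²/I_B².
A: Δ = 6!·6!·0!/13! = 1/12012; Racah Σ t=4..4: t=4:+1/2304 = 1/2304; ⇒ 3j(6 3 3; -2 1 1)² = 5/143, sgn +1
B: Δ = 6!·6!·0!/13! = 1/12012; Racah Σ t=1..1: t=1:−1/4320 = -1/4320; ⇒ 3j(6 3 3; 2 -2 0)² = 8/429, sgn +1
I_A²/I_B² = (5/143)/(8/429) = 15/8

15/8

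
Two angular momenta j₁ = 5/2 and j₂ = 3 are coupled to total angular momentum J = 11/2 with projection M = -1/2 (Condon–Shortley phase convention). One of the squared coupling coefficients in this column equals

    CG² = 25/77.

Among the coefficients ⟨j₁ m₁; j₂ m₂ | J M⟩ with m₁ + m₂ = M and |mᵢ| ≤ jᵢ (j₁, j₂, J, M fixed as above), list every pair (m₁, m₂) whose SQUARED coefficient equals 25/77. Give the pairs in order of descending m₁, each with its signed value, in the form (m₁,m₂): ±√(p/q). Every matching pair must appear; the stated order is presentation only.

(1/2,-1): +√(25/77)

Admissible pairs with m₁+m₂ = M = -1/2: (-5/2,2), (-3/2,1), (-1/2,0), (1/2,-1), (3/2,-2), (5/2,-3)
  (m₁,m₂)=(5/2,-3): CG² = 1/462, CG = +√(1/462)
  (m₁,m₂)=(3/2,-2): CG² = 5/77, CG = +√(5/77)
  (m₁,m₂)=(1/2,-1): CG² = 25/77, CG = +√(25/77)   ← matches the target
  (m₁,m₂)=(-1/2,0): CG² = 100/231, CG = +√(100/231)
  (m₁,m₂)=(-3/2,1): CG² = 25/154, CG = +√(25/154)
  (m₁,m₂)=(-5/2,2): CG² = 1/77, CG = +√(1/77)
Pairs with CG² = 25/77: (1/2,-1): +√(25/77)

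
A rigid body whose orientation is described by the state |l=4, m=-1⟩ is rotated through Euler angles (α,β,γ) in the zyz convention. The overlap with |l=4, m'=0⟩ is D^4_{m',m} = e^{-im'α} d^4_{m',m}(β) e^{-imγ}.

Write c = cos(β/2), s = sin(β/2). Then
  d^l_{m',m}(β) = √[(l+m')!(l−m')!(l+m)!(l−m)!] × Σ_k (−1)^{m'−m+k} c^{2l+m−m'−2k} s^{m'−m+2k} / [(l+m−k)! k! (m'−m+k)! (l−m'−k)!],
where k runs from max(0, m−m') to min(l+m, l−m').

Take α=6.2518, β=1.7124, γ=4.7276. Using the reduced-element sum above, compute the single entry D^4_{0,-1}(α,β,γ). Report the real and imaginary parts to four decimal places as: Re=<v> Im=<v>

D^4_{0,-1}(6.2518,1.7124,4.7276) = e^{-i·0·6.2518}·d^4_{0,-1}(1.7124)·e^{-i·-1·4.7276}. Compute d first:
c=cos(1.712400/2)=0.655313, s=sin(1.712400/2)=0.755358; N=√[24·24·6·120]=643.987578
The bounds max(0,m−m')=0 and min(l+m,l−m')=3 give 4 terms
  k=0: (−1)^1·643.9876/(144)·0.6553^7·0.7554^1 = -0.175310
  k=1: (−1)^2·643.9876/(24)·0.6553^5·0.7554^3 = +1.397549
  k=2: (−1)^3·643.9876/(24)·0.6553^3·0.7554^5 = -1.856844
  k=3: (−1)^4·643.9876/(144)·0.6553^1·0.7554^7 = +0.411181
d^4_{0,-1}(1.7124) = -0.175310 +1.397549 -1.856844 +0.411181 = -0.223425
Attach z-rotation phases: D = e^{-i(0)(6.2518)}·(-0.223425)·e^{-i(-1)(4.7276)} = -0.003398+0.223399i

Re=-0.0034 Im=0.2234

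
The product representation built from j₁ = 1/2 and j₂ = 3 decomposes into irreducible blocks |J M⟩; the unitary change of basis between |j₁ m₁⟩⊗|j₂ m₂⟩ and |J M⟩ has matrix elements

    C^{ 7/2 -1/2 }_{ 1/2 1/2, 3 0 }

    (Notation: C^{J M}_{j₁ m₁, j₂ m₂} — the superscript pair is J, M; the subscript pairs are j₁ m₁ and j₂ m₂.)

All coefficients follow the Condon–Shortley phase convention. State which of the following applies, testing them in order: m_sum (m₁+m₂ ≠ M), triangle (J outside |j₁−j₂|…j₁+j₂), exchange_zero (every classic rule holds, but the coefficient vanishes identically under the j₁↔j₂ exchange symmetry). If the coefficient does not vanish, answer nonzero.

m-sum: m₁+m₂ = 1/2+0 = 1/2, M = -1/2  ✗ ⇒ coefficient is 0

m_sum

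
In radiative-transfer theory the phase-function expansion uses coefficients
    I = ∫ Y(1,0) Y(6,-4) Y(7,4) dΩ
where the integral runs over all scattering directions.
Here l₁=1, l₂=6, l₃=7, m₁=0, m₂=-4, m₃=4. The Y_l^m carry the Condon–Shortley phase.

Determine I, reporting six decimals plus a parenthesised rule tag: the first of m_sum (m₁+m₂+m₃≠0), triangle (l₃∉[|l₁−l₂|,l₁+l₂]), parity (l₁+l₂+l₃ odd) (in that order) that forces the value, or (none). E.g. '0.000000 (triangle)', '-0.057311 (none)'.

Checks pass: Σm=0; 14 even; l₃=7∈[5,7].
(2·1+1)(2·6+1)(2·7+1) = 585
Δ: 0! 2! 12! / 15! → 1/1365
sum: t=0:+1/518400 = 1/518400
3j²(1 6 7; 0 0 0) = Δ·Π!·Σ² = 7/195  (sign -1)
sum: t=0:+1/7257600 = 1/7257600
3j²(1 6 7; 0 -4 4) = Δ·Π!·Σ² = 11/455  (sign -1)
combine: 4πI² = 585·7/195·11/455 = 33/65
take √, sign +1: I = 0.20099968
No selection rule forces the value: the integral is nonzero (none).

0.201000 (none)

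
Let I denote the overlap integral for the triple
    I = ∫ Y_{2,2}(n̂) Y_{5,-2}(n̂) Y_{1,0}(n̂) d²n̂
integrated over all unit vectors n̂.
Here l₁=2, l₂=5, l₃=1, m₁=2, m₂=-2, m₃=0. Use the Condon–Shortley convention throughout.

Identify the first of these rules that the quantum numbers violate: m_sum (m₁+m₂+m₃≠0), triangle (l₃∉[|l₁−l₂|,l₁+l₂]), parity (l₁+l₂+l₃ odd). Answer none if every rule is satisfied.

triangle

Σmᵢ = 0  ✓
l₃∈[|l₁−l₂|,l₁+l₂]=[3,7] required, l₃=1 fails  ✗
Σlᵢ = 8 ⇒ even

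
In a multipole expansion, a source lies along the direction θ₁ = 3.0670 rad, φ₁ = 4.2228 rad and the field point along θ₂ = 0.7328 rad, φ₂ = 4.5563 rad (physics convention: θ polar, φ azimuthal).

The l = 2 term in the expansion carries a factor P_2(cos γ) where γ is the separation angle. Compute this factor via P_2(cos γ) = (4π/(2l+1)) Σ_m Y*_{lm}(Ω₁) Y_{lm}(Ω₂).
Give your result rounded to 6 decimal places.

Summing Y*_{l m}(θ₁,φ₁)·Y_{l m}(θ₂,φ₂) over m ∈ [−2, 2]; prefactor 4π/(2·2+1) = 2.513274:
  m=-2: Y*=-0.001196+0.001781i  Y=-0.164503-0.053090i  product +0.000291-0.000229i
  m=-1: Y*=+0.026999+0.050668i  Y=-0.059717+0.379469i  product -0.020839+0.007220i
  m=+0: Y*=+0.625528-0.000000i  Y=+0.207371+0.000000i  product +0.129716+0.000000i
  m=+1: Y*=-0.026999+0.050668i  Y=+0.059717+0.379469i  product -0.020839-0.007220i
  m=+2: Y*=-0.001196-0.001781i  Y=-0.164503+0.053090i  product +0.000291+0.000229i
Accumulated sum +0.088620+0.000000i; after 4π/(2l+1) scaling, +0.222727+0.000000i ⇒ P_2 = 0.222727

0.222727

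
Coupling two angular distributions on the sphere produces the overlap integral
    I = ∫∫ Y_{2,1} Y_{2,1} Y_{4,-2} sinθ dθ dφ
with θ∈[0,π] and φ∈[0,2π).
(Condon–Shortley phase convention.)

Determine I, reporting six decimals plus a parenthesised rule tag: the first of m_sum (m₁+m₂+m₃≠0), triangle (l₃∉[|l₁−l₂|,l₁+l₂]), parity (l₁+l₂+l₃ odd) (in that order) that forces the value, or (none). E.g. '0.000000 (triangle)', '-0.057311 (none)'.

0.254875 (none)

m-sum 0 ✓  L=8 even ✓  0≤4≤4 ✓
Π(2lᵢ+1) = 5×5×9 = 225
triangle coeff Δ(2,2,4) = 1/630
Σ_t [0,0]: t=0:+1/16 = 1/16
(3j)²=2/35 [(2 2 4; 0 0 0)], sign=+1
Σ_t [0,0]: t=0:+1/36 = 1/36
(3j)²=4/63 [(2 2 4; 1 1 -2)], sign=+1
⇒ 4πI² = 40/49
I = (+1)√(40/49/(4π)) = 0.25487487
No selection rule forces the value: the integral is nonzero (none).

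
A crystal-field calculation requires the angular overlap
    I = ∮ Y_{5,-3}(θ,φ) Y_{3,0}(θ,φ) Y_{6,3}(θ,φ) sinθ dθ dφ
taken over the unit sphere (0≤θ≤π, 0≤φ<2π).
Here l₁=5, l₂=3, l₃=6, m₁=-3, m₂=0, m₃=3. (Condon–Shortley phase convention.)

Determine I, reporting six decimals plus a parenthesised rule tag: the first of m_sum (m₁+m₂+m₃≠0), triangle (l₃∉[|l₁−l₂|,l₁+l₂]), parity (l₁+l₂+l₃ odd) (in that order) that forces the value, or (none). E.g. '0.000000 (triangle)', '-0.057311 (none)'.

0.036034 (none)

Rules hold: Σm=0, L=14 even, 2≤6≤8.
N = 11·7·13 = 1001
Δ = 2!·8!·4!/15! = 1/675675
Racah Σ t=0..2: t=0:+1/8640 t=1:−1/2304 t=2:+1/8640 = -7/34560
⇒ 3j(5 3 6; 0 0 0)² = 7/429, sgn -1
Racah Σ t=0..2: t=0:+1/483840 t=1:−1/20160 t=2:+1/17280 = 1/96768
⇒ 3j(5 3 6; -3 0 3)² = 1/1001, sgn -1
4πI² = N·(3j₀)²·(3jₘ)² = 7/429
I = +1·√(0.016317/4π) = 0.03603425
No selection rule forces the value: the integral is nonzero (none).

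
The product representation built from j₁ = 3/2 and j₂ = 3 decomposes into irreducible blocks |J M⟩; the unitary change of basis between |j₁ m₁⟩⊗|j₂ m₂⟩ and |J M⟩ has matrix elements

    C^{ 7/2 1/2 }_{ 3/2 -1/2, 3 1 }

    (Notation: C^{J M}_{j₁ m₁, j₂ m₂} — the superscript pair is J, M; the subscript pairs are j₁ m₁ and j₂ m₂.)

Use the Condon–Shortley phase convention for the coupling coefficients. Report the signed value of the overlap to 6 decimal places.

-0.534522  (= −√(2/7))

j₁+j₂−J=1  J+j₁−j₂=2  J−j₁+j₂=5  j₁+j₂+J+1=9
(j₁±m₁, j₂±m₂, J±M) = (1,2,4,2,4,3)
P² = 512/7
sum k=0..1:
  [0] +1/48 = 1/48
  [1] −1/12 = -1/12
S = -1/16
C² = P²·S² = 2/7 ; C = -0.534522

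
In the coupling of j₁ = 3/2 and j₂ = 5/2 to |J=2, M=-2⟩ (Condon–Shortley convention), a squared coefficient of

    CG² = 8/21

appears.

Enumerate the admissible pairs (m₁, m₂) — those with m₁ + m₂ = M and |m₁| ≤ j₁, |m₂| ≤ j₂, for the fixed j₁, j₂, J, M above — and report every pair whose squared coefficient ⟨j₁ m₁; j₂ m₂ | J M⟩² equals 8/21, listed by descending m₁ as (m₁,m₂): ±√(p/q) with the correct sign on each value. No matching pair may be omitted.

(-1/2,-3/2): −√(8/21)

Admissible pairs with m₁+m₂ = M = -2: (-3/2,-1/2), (-1/2,-3/2), (1/2,-5/2)
  (m₁,m₂)=(1/2,-5/2): CG² = 10/21, CG = +√(10/21)
  (m₁,m₂)=(-1/2,-3/2): CG² = 8/21, CG = −√(8/21)   ← matches the target
  (m₁,m₂)=(-3/2,-1/2): CG² = 1/7, CG = +√(1/7)
Pairs with CG² = 8/21: (-1/2,-3/2): −√(8/21)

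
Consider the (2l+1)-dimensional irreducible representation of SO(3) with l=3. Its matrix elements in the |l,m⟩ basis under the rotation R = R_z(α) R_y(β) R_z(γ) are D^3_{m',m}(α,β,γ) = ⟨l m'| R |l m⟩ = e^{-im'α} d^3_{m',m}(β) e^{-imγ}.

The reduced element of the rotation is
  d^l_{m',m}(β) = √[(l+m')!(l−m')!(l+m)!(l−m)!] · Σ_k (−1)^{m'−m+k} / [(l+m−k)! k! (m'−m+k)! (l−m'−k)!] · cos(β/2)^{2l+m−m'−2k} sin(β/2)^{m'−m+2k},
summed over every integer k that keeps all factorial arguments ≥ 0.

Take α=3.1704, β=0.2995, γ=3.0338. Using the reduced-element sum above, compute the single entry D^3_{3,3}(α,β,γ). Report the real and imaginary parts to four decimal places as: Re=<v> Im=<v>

D^3_{3,3}(3.1704,0.2995,3.0338) = e^{-i·3·3.1704}·d^3_{3,3}(0.2995)·e^{-i·3·3.0338}. Compute d first:
Half-angle: c=0.988808, s=0.149191. N=√(720·1·720·1)=720.000000
k: max(0,(3)−(3))=0 … min(3+(3),3−(3))=0
  k=0: (−1)^0·720.0000/(720)·0.9888^6·0.1492^0 = +0.934701
d^3_{3,3}(0.2995) = +0.934701
D = (-0.996268+0.086315i)·(+0.934701)·(-0.948167-0.317771i) = +0.908583+0.219416i

Re=0.9086 Im=0.2194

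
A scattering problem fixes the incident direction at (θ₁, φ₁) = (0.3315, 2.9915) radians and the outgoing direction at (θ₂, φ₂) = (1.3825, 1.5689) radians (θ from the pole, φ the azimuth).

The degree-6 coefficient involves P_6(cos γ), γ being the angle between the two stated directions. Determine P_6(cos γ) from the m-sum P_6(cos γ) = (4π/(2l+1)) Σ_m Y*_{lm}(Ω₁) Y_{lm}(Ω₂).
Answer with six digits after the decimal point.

Expand P_6 via completeness: Σ_{m} conj(Y_{6,m}) at Ω₁ times Y_{6,m} at Ω₂ —
  [-6]  conj(Y_{6,-6})(Ω₁) = +0.000357-0.000450i ; Y_{6,-6}(Ω₂) = -0.434035-0.004939i ; Δ = -0.000157+0.000194i
  [-5]  conj(Y_{6,-5})(Ω₁) = -0.004226+0.003941i ; Y_{6,-5}(Ω₂) = +0.002717-0.286511i ; Δ = +0.001118+0.001222i
  [-4]  conj(Y_{6,-4})(Ω₁) = +0.029182-0.019981i ; Y_{6,-4}(Ω₂) = -0.204167-0.001549i ; Δ = -0.005989+0.004034i
  [-3]  conj(Y_{6,-3})(Ω₁) = -0.130664+0.063163i ; Y_{6,-3}(Ω₂) = +0.001719-0.302185i ; Δ = +0.018862+0.039593i
  [-2]  conj(Y_{6,-2})(Ω₁) = +0.371944-0.115131i ; Y_{6,-2}(Ω₂) = -0.128799-0.000488i ; Δ = -0.047962+0.014647i
  [-1]  conj(Y_{6,-1})(Ω₁) = -0.571245+0.086389i ; Y_{6,-1}(Ω₂) = +0.000573-0.302205i ; Δ = +0.025780+0.172683i
  [+0]  conj(Y_{6,0})(Ω₁) = +0.138023-0.000000i ; Y_{6,0}(Ω₂) = -0.107925+0.000000i ; Δ = -0.014896+0.000000i
  [+1]  conj(Y_{6,1})(Ω₁) = +0.571245+0.086389i ; Y_{6,1}(Ω₂) = -0.000573-0.302205i ; Δ = +0.025780-0.172683i
  [+2]  conj(Y_{6,2})(Ω₁) = +0.371944+0.115131i ; Y_{6,2}(Ω₂) = -0.128799+0.000488i ; Δ = -0.047962-0.014647i
  [+3]  conj(Y_{6,3})(Ω₁) = +0.130664+0.063163i ; Y_{6,3}(Ω₂) = -0.001719-0.302185i ; Δ = +0.018862-0.039593i
  [+4]  conj(Y_{6,4})(Ω₁) = +0.029182+0.019981i ; Y_{6,4}(Ω₂) = -0.204167+0.001549i ; Δ = -0.005989-0.004034i
  [+5]  conj(Y_{6,5})(Ω₁) = +0.004226+0.003941i ; Y_{6,5}(Ω₂) = -0.002717-0.286511i ; Δ = +0.001118-0.001222i
  [+6]  conj(Y_{6,6})(Ω₁) = +0.000357+0.000450i ; Y_{6,6}(Ω₂) = -0.434035+0.004939i ; Δ = -0.000157-0.000194i
Σ over m = -0.031593-0.000000i; ×(4π/13) → -0.030540-0.000000i. Real part: -0.030540

-0.030540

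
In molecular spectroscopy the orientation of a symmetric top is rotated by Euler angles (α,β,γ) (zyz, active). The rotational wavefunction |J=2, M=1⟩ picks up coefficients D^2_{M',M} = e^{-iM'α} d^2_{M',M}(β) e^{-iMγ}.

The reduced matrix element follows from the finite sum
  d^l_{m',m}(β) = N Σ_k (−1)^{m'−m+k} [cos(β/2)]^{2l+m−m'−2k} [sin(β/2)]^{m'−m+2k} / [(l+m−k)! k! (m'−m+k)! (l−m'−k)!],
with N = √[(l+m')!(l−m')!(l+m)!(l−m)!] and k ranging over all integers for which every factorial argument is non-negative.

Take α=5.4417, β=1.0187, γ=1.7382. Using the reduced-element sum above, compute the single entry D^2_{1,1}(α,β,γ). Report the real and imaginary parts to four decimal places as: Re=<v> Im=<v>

Re=0.0233 Im=-0.0291

First d^2_{1,1}(β=1.0187), then the phase factors e^{-i(1)α} and e^{-i(1)γ}:
c=cos(1.018700/2)=0.873062, s=sin(1.018700/2)=0.487610; N=√[6·1·6·1]=6.000000
k: max(0,(1)−(1))=0 … min(2+(1),2−(1))=1
  k=0: (−1)^0·6.0000/(6)·0.8731^4·0.4876^0 = +0.581005
  k=1: (−1)^1·6.0000/(2)·0.8731^2·0.4876^2 = -0.543696
d^2_{1,1}(1.0187) = +0.581005 -0.543696 = +0.037309
Phases: e^{-i·(1)·5.4417}=+0.666356+0.745634i, e^{-i·(1)·1.7382}=-0.166623-0.986021i ⇒ D=+0.023287-0.029149i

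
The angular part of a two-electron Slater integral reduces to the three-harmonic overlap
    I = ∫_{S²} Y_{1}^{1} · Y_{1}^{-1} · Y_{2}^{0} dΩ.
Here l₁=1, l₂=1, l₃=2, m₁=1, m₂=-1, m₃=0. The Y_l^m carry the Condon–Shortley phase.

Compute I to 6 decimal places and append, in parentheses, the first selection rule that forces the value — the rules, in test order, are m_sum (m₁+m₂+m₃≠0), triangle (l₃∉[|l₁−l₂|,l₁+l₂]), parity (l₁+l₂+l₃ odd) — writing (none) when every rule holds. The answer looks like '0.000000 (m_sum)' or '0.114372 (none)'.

m-sum 0 ✓  L=4 even ✓  0≤2≤2 ✓
Π(2lᵢ+1) = 3×3×5 = 45
triangle coeff Δ(1,1,2) = 1/30
Σ_t [0,0]: t=0:+1/1 = 1/1
(3j)²=2/15 [(1 1 2; 0 0 0)], sign=+1
Σ_t [0,0]: t=0:+1/4 = 1/4
(3j)²=1/30 [(1 1 2; 1 -1 0)], sign=+1
⇒ 4πI² = 1/5
I = (+1)√(1/5/(4π)) = 0.12615663
No selection rule forces the value: the integral is nonzero (none).

0.126157 (none)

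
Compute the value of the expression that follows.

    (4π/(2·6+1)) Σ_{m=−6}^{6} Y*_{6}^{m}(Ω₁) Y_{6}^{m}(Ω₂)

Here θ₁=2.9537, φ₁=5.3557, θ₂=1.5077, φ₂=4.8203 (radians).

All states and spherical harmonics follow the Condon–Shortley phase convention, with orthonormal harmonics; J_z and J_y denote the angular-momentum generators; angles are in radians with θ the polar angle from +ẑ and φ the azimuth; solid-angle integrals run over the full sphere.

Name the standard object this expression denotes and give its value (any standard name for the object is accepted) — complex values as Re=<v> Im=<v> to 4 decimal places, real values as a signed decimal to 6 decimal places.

Legendre polynomial (addition theorem), -0.250808

This sum is the spherical-harmonic addition theorem: it equals the Legendre polynomial P_l(cos γ) of the angle γ between the two directions.
Expand P_6 via completeness: Σ_{m} conj(Y_{6,m}) at Ω₁ times Y_{6,m} at Ω₂ —
  term(m=-6) = (-0.000010, -0.000001)   from Y*(Ω₁)=(0.000015, 0.000014), Y(Ω₂)=(-0.380737, 0.287919)
  term(m=-5) = (0.000035, -0.000017)   from Y*(Ω₁)=(0.000028, -0.000373), Y(Ω₂)=(0.053673, 0.089631)
  term(m=-4) = (0.000764, -0.001190)   from Y*(Ω₁)=(-0.003520, 0.002248), Y(Ω₂)=(-0.307425, 0.141604)
  term(m=-3) = (-0.000136, 0.003831)   from Y*(Ω₁)=(0.029737, 0.011164), Y(Ω₂)=(0.038395, 0.114430)
  term(m=-2) = (0.023585, 0.043172)   from Y*(Ω₁)=(-0.045767, -0.156695), Y(Ω₂)=(-0.294362, 0.064535)
  term(m=-1) = (-0.055820, -0.033112)   from Y*(Ω₁)=(-0.307642, 0.410352), Y(Ω₂)=(0.013629, 0.125811)
  term(m=+0) = (-0.196298, 0.000000)   from Y*(Ω₁)=(0.673121, -0.000000), Y(Ω₂)=(-0.291624, 0.000000)
  term(m=+1) = (-0.055820, 0.033112)   from Y*(Ω₁)=(0.307642, 0.410352), Y(Ω₂)=(-0.013629, 0.125811)
  term(m=+2) = (0.023585, -0.043172)   from Y*(Ω₁)=(-0.045767, 0.156695), Y(Ω₂)=(-0.294362, -0.064535)
  term(m=+3) = (-0.000136, -0.003831)   from Y*(Ω₁)=(-0.029737, 0.011164), Y(Ω₂)=(-0.038395, 0.114430)
  term(m=+4) = (0.000764, 0.001190)   from Y*(Ω₁)=(-0.003520, -0.002248), Y(Ω₂)=(-0.307425, -0.141604)
  term(m=+5) = (0.000035, 0.000017)   from Y*(Ω₁)=(-0.000028, -0.000373), Y(Ω₂)=(-0.053673, 0.089631)
  term(m=+6) = (-0.000010, 0.000001)   from Y*(Ω₁)=(0.000015, -0.000014), Y(Ω₂)=(-0.380737, -0.287919)
Σ over m = (-0.259462, 0.000000); ×(4π/13) → (-0.250808, 0.000000). Real part: -0.250808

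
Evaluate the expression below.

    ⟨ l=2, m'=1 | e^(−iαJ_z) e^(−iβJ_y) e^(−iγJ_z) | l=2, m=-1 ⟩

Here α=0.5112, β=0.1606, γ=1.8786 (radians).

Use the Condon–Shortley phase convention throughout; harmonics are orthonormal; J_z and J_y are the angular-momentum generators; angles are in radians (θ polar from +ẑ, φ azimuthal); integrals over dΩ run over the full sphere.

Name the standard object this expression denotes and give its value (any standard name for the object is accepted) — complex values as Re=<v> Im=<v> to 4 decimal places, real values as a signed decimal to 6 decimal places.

Wigner D-matrix element, Re=0.0039 Im=0.0187

This is a Wigner D-matrix element — the rotation-matrix element ⟨l m'| R(α,β,γ) |l m⟩ in the angular-momentum basis.
D^2_{1,-1}(0.5112,0.1606,1.8786) = e^{-i·1·0.5112}·d^2_{1,-1}(0.1606)·e^{-i·-1·1.8786}. Compute d first:
Half-angle: c=0.996778, s=0.080214. N=√(6·1·1·6)=6.000000
k: max(0,(-1)−(1))=0 … min(2+(-1),2−(1))=1
  k=0: (−1)^2·6.0000/(2)·0.9968^2·0.0802^2 = +0.019179
  k=1: (−1)^3·6.0000/(6)·0.9968^0·0.0802^4 = -0.000041
d^2_{1,-1}(0.1606) = +0.019179 -0.000041 = +0.019137
D = (+0.872158-0.489224i)·(+0.019137)·(-0.302966+0.953001i) = +0.003866+0.018743i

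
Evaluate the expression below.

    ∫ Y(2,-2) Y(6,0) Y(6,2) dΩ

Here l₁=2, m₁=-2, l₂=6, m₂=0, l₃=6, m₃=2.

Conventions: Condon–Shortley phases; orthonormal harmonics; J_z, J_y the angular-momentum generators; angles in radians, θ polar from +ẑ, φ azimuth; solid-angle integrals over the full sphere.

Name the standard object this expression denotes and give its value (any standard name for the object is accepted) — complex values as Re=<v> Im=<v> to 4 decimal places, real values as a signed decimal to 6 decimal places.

This is a Gaunt coefficient — the integral of a triple product of spherical harmonics over the sphere.
Rules hold: Σm=0, L=14 even, 4≤6≤8.
N = 5·13·13 = 845
Δ = 2!·2!·10!/15! = 1/90090
Racah Σ t=0..2: t=0:+1/69120 t=1:−1/14400 t=2:+1/69120 = -7/172800
⇒ 3j(2 6 6; 0 0 0)² = 14/715, sgn -1
Racah Σ t=2..2: t=2:+1/69120 = 1/69120
⇒ 3j(2 6 6; -2 0 2)² = 4/143, sgn +1
4πI² = N·(3j₀)²·(3jₘ)² = 56/121
I = -1·√(0.46281/4π) = -0.19190947

Gaunt coefficient, -0.191909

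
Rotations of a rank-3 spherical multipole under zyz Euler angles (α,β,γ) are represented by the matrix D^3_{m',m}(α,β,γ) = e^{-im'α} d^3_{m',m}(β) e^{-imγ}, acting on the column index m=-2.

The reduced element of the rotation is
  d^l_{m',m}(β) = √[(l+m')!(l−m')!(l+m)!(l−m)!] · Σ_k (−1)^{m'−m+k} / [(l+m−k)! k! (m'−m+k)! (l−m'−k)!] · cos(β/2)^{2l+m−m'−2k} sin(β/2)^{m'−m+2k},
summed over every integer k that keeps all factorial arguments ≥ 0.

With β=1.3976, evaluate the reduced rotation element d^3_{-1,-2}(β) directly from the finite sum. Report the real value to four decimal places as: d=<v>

d^3_{-1,-2}(β=1.3976) via the finite sum:
c=cos(1.397600/2)=0.765615, s=sin(1.397600/2)=0.643299; N=√[2·24·1·120]=75.894664
Admissible k: 0..1 (factorial args all ≥0)
  k=0: (−1)^1·75.8947/(24)·0.7656^5·0.6433^1 = -0.535136
  k=1: (−1)^2·75.8947/(12)·0.7656^3·0.6433^3 = +0.755614
d^3_{-1,-2}(1.3976) = -0.535136 +0.755614 = +0.220478

d=0.2205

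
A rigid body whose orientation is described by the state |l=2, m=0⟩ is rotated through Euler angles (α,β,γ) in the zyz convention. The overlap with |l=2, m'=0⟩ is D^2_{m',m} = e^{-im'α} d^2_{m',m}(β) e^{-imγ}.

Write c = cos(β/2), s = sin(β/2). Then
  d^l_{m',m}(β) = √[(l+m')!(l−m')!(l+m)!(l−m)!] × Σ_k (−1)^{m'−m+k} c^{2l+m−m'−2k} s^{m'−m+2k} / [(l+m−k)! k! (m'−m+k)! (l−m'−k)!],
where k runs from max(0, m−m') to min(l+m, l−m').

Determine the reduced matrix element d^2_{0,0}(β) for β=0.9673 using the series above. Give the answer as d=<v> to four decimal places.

d^2_{0,0}(β=0.9673) via the finite sum:
With c≡cos(β/2)=0.885304 and s≡sin(β/2)=0.465014, N=[2·2·2·2]^{1/2}=4.000000
Admissible k: 0..2 (factorial args all ≥0)
  k=0: (−1)^0·4.0000/(4)·0.8853^4·0.4650^0 = +0.614283
  k=1: (−1)^1·4.0000/(1)·0.8853^2·0.4650^2 = -0.677916
  k=2: (−1)^2·4.0000/(4)·0.8853^0·0.4650^4 = +0.046759
d^2_{0,0}(0.9673) = +0.614283 -0.677916 +0.046759 = -0.016874

d=-0.0169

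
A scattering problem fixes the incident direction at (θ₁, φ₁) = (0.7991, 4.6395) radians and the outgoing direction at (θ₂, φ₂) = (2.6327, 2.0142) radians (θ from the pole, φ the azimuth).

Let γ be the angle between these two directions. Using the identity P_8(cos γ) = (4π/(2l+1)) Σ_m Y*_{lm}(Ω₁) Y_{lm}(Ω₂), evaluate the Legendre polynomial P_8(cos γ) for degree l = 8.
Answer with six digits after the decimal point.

-0.395697

Summing Y*_{l m}(θ₁,φ₁)·Y_{l m}(θ₂,φ₂) over m ∈ [−8, 8]; prefactor 4π/(2·8+1) = 0.739198:
  m=-8: Y*=(0.029962, -0.019763)  Y=(-0.001504, 0.000646)  product (-0.000032, 0.000049)
  m=-7: Y*=(0.068221, 0.121898)  Y=(-0.000443, 0.011724)  product (-0.001459, 0.000746)
  m=-6: Y*=(-0.290958, 0.136031)  Y=(0.046591, 0.024325)  product (-0.016865, -0.000740)
  m=-5: Y*=(-0.164167, -0.430335)  Y=(0.131348, -0.099070)  product (-0.064196, -0.040259)
  m=-4: Y*=(0.318748, -0.095659)  Y=(-0.072858, -0.354290)  product (-0.057115, -0.105960)
  m=-3: Y*=(-0.020471, -0.092120)  Y=(-0.501553, -0.123049)  product (-0.001068, 0.048722)
  m=-2: Y*=(0.381031, -0.055943)  Y=(-0.214064, 0.262565)  product (-0.066876, 0.112021)
  m=-1: Y*=(0.006373, 0.087280)  Y=(-0.090587, -0.190732)  product (0.016070, -0.009122)
  m=+0: Y*=(0.359660, -0.000000)  Y=(-0.423236, 0.000000)  product (-0.152221, 0.000000)
  m=+1: Y*=(-0.006373, 0.087280)  Y=(0.090587, -0.190732)  product (0.016070, 0.009122)
  m=+2: Y*=(0.381031, 0.055943)  Y=(-0.214064, -0.262565)  product (-0.066876, -0.112021)
  m=+3: Y*=(0.020471, -0.092120)  Y=(0.501553, -0.123049)  product (-0.001068, -0.048722)
  m=+4: Y*=(0.318748, 0.095659)  Y=(-0.072858, 0.354290)  product (-0.057115, 0.105960)
  m=+5: Y*=(0.164167, -0.430335)  Y=(-0.131348, -0.099070)  product (-0.064196, 0.040259)
  m=+6: Y*=(-0.290958, -0.136031)  Y=(0.046591, -0.024325)  product (-0.016865, 0.000740)
  m=+7: Y*=(-0.068221, 0.121898)  Y=(0.000443, 0.011724)  product (-0.001459, -0.000746)
  m=+8: Y*=(0.029962, 0.019763)  Y=(-0.001504, -0.000646)  product (-0.000032, -0.000049)
Total Σ_m = (-0.535306, -0.000000). Multiply by 0.739198: (-0.395697, -0.000000). P_8(cos γ) = -0.395697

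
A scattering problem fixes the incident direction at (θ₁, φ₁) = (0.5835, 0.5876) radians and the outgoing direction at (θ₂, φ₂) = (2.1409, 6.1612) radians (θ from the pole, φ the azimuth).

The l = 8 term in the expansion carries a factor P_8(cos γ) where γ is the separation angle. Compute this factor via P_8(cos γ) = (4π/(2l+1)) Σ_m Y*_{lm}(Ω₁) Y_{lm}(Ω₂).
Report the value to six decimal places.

0.182849

Expand P_8 via completeness: Σ_{m} conj(Y_{8,m}) at Ω₁ times Y_{8,m} at Ω₂ —
  term(m=-8) = 0.00047 - 0.00032j   from Y*(Ω₁)=-0.00005 - 0.00438j, Y(Ω₂)=0.07287 + 0.10769j
  term(m=-7) = -0.00223 + 0.00856j   from Y*(Ω₁)=-0.01495 - 0.02189j, Y(Ω₂)=-0.21909 - 0.25137j
  term(m=-6) = -0.01973 - 0.04033j   from Y*(Ω₁)=-0.09221 - 0.03726j, Y(Ω₂)=0.33584 + 0.30171j
  term(m=-5) = 0.05988 + 0.02577j   from Y*(Ω₁)=-0.25124 + 0.05187j, Y(Ω₂)=-0.20830 - 0.14556j
  term(m=-4) = 0.07713 - 0.02413j   from Y*(Ω₁)=-0.31599 + 0.31967j, Y(Ω₂)=-0.15882 - 0.08429j
  term(m=-3) = -0.08743 + 0.14009j   from Y*(Ω₁)=-0.08861 + 0.45582j, Y(Ω₂)=0.33208 + 0.12726j
  term(m=-2) = 0.00004 + 0.00027j   from Y*(Ω₁)=0.03503 + 0.08389j, Y(Ω₂)=0.00295 + 0.00074j
  term(m=-1) = 0.10115 + 0.08687j   from Y*(Ω₁)=-0.32047 - 0.21346j, Y(Ω₂)=-0.34368 - 0.04213j
  term(m=+0) = -0.01120 + 0.00000j   from Y*(Ω₁)=-0.22712 + 0.00000j, Y(Ω₂)=0.04932 + 0.00000j
  term(m=+1) = 0.10115 - 0.08687j   from Y*(Ω₁)=0.32047 - 0.21346j, Y(Ω₂)=0.34368 - 0.04213j
  term(m=+2) = 0.00004 - 0.00027j   from Y*(Ω₁)=0.03503 - 0.08389j, Y(Ω₂)=0.00295 - 0.00074j
  term(m=+3) = -0.08743 - 0.14009j   from Y*(Ω₁)=0.08861 + 0.45582j, Y(Ω₂)=-0.33208 + 0.12726j
  term(m=+4) = 0.07713 + 0.02413j   from Y*(Ω₁)=-0.31599 - 0.31967j, Y(Ω₂)=-0.15882 + 0.08429j
  term(m=+5) = 0.05988 - 0.02577j   from Y*(Ω₁)=0.25124 + 0.05187j, Y(Ω₂)=0.20830 - 0.14556j
  term(m=+6) = -0.01973 + 0.04033j   from Y*(Ω₁)=-0.09221 + 0.03726j, Y(Ω₂)=0.33584 - 0.30171j
  term(m=+7) = -0.00223 - 0.00856j   from Y*(Ω₁)=0.01495 - 0.02189j, Y(Ω₂)=0.21909 - 0.25137j
  term(m=+8) = 0.00047 + 0.00032j   from Y*(Ω₁)=-0.00005 + 0.00438j, Y(Ω₂)=0.07287 - 0.10769j
Accumulated sum 0.24736 + 0.00000j; after 4π/(2l+1) scaling, 0.18285 + 0.00000j ⇒ P_8 = 0.182849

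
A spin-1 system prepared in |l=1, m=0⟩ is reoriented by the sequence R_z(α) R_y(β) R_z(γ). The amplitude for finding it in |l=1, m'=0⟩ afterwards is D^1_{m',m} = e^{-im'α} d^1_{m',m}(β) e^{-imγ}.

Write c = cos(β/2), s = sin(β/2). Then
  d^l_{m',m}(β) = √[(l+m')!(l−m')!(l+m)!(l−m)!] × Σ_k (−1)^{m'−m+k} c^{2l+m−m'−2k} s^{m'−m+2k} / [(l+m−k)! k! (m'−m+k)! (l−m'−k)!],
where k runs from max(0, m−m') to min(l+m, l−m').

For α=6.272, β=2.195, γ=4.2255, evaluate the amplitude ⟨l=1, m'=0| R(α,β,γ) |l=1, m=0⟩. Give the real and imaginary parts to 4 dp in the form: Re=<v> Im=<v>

Re=-0.5845 Im=0.0000

Split into d^1_{0,0}(β=2.1950) × two z-phases.
With c≡cos(β/2)=0.455823 and s≡sin(β/2)=0.890071, N=[1·1·1·1]^{1/2}=1.000000
Admissible k: 0..1 (factorial args all ≥0)
  k=0: (−1)^0·1.0000/(1)·0.4558^2·0.8901^0 = +0.207774
  k=1: (−1)^1·1.0000/(1)·0.4558^0·0.8901^2 = -0.792226
d^1_{0,0}(2.1950) = +0.207774 -0.792226 = -0.584451
D = (+1.000000+0.000000i)·(-0.584451)·(+1.000000+0.000000i) = -0.584451+0.000000i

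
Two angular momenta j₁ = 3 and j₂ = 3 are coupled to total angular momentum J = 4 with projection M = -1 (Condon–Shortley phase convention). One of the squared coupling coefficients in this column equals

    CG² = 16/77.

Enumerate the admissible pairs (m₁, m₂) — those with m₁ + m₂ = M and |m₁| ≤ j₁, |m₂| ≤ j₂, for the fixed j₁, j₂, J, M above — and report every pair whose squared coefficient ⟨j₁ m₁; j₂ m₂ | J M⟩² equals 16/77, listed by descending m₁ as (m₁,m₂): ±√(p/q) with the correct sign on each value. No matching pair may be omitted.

Admissible pairs with m₁+m₂ = M = -1: (-3,2), (-2,1), (-1,0), (0,-1), (1,-2), (2,-3)
  (m₁,m₂)=(2,-3): CG² = 15/77, CG = +√(15/77)
  (m₁,m₂)=(1,-2): CG² = 16/77, CG = +√(16/77)   ← matches the target
  (m₁,m₂)=(0,-1): CG² = 15/154, CG = −√(15/154)
  (m₁,m₂)=(-1,0): CG² = 15/154, CG = −√(15/154)
  (m₁,m₂)=(-2,1): CG² = 16/77, CG = +√(16/77)   ← matches the target
  (m₁,m₂)=(-3,2): CG² = 15/77, CG = +√(15/77)
Pairs with CG² = 16/77: (1,-2): +√(16/77); (-2,1): +√(16/77)

(1,-2): +√(16/77); (-2,1): +√(16/77)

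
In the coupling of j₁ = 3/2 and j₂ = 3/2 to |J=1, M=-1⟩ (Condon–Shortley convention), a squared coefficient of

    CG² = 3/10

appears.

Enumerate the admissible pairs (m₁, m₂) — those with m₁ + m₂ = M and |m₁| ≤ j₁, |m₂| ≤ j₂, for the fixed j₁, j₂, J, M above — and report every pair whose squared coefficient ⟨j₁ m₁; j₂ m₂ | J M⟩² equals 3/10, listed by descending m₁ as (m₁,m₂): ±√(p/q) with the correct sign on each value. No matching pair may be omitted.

(1/2,-3/2): +√(3/10); (-3/2,1/2): +√(3/10)

Admissible pairs with m₁+m₂ = M = -1: (-3/2,1/2), (-1/2,-1/2), (1/2,-3/2)
  (m₁,m₂)=(1/2,-3/2): CG² = 3/10, CG = +√(3/10)   ← matches the target
  (m₁,m₂)=(-1/2,-1/2): CG² = 2/5, CG = −√(2/5)
  (m₁,m₂)=(-3/2,1/2): CG² = 3/10, CG = +√(3/10)   ← matches the target
Pairs with CG² = 3/10: (1/2,-3/2): +√(3/10); (-3/2,1/2): +√(3/10)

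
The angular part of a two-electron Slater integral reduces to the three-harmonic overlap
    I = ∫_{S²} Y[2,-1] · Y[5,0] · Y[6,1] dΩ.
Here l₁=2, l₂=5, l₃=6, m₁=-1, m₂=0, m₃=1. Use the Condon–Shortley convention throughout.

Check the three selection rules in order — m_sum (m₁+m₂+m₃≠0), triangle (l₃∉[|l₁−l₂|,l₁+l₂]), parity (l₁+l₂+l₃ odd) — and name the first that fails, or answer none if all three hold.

m₁+m₂+m₃ = -1 + 0 + 1 = 0  ✓
triangle: |2−5|=3 ≤ l₃=6 ≤ 2+5=7  ✓
parity: l₁+l₂+l₃ = 13 is odd  ✗

parity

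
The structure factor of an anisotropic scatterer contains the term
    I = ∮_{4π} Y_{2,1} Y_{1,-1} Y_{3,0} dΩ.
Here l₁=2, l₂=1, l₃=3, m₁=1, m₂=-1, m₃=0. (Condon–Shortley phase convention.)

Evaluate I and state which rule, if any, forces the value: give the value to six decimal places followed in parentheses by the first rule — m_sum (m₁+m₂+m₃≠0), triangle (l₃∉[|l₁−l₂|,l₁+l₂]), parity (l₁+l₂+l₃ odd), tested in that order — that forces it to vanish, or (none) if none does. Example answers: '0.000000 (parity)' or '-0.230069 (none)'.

0.143048 (none)

Rules hold: Σm=0, L=6 even, 1≤3≤3.
N = 5·3·7 = 105
Δ = 0!·4!·2!/7! = 1/105
Racah Σ t=0..0: t=0:+1/4 = 1/4
⇒ 3j(2 1 3; 0 0 0)² = 3/35, sgn -1
Racah Σ t=0..0: t=0:+1/12 = 1/12
⇒ 3j(2 1 3; 1 -1 0)² = 1/35, sgn -1
4πI² = N·(3j₀)²·(3jₘ)² = 9/35
I = +1·√(0.257143/4π) = 0.14304817
No selection rule forces the value: the integral is nonzero (none).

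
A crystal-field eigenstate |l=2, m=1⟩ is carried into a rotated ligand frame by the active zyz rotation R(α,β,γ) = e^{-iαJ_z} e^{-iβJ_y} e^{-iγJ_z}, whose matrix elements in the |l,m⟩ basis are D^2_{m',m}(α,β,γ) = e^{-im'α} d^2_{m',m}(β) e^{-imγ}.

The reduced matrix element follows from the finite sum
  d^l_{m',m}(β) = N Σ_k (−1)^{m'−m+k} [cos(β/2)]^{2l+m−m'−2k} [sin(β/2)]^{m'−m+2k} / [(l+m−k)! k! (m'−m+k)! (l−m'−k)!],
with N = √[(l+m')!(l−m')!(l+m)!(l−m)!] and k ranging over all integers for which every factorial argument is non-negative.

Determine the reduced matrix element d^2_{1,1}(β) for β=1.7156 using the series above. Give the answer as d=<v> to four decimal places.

d^2_{1,1}(β=1.7156) via the finite sum:
c=cos(1.715600/2)=0.654103, s=sin(1.715600/2)=0.756405; N=√[6·1·6·1]=6.000000
k∈{0,1} keeps every argument non-negative
  k=0: (−1)^0·6.0000/(6)·0.6541^4·0.7564^0 = +0.183056
  k=1: (−1)^1·6.0000/(2)·0.6541^2·0.7564^2 = -0.734384
d^2_{1,1}(1.7156) = +0.183056 -0.734384 = -0.551327

d=-0.5513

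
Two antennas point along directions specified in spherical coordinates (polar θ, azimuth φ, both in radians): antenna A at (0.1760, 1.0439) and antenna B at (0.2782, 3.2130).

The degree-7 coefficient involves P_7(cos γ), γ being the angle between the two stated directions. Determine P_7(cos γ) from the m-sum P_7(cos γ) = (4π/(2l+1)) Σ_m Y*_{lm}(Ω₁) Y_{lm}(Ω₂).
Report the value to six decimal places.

-0.273770

Expand P_7 via completeness: Σ_{m} conj(Y_{7,m}) at Ω₁ times Y_{7,m} at Ω₂ —
  [-7]  conj(Y_{7,-7})(Ω₁) = 0.00000 + 0.00000j ; Y_{7,-7}(Ω₂) = -0.00005 + 0.00003j ; Δ = -0.00000 - 0.00000j
  [-6]  conj(Y_{7,-6})(Ω₁) = 0.00005 - 0.00000j ; Y_{7,-6}(Ω₂) = 0.00070 - 0.00032j ; Δ = 0.00000 - 0.00000j
  [-5]  conj(Y_{7,-5})(Ω₁) = 0.00034 - 0.00061j ; Y_{7,-5}(Ω₂) = -0.00592 + 0.00221j ; Δ = -0.00000 + 0.00000j
  [-4]  conj(Y_{7,-4})(Ω₁) = -0.00333 - 0.00560j ; Y_{7,-4}(Ω₂) = 0.03474 - 0.01020j ; Δ = -0.00017 - 0.00016j
  [-3]  conj(Y_{7,-3})(Ω₁) = -0.04358 + 0.00043j ; Y_{7,-3}(Ω₂) = -0.14379 + 0.03128j ; Δ = 0.00625 - 0.00143j
  [-2]  conj(Y_{7,-2})(Ω₁) = -0.09976 + 0.17546j ; Y_{7,-2}(Ω₂) = 0.39914 - 0.05739j ; Δ = -0.02975 + 0.07576j
  [-1]  conj(Y_{7,-1})(Ω₁) = 0.28956 + 0.49774j ; Y_{7,-1}(Ω₂) = -0.62533 + 0.04473j ; Δ = -0.20333 - 0.29830j
  [+0]  conj(Y_{7,0})(Ω₁) = 0.66718 + 0.00000j ; Y_{7,0}(Ω₂) = 0.19068 + 0.00000j ; Δ = 0.12722 + 0.00000j
  [+1]  conj(Y_{7,1})(Ω₁) = -0.28956 + 0.49774j ; Y_{7,1}(Ω₂) = 0.62533 + 0.04473j ; Δ = -0.20333 + 0.29830j
  [+2]  conj(Y_{7,2})(Ω₁) = -0.09976 - 0.17546j ; Y_{7,2}(Ω₂) = 0.39914 + 0.05739j ; Δ = -0.02975 - 0.07576j
  [+3]  conj(Y_{7,3})(Ω₁) = 0.04358 + 0.00043j ; Y_{7,3}(Ω₂) = 0.14379 + 0.03128j ; Δ = 0.00625 + 0.00143j
  [+4]  conj(Y_{7,4})(Ω₁) = -0.00333 + 0.00560j ; Y_{7,4}(Ω₂) = 0.03474 + 0.01020j ; Δ = -0.00017 + 0.00016j
  [+5]  conj(Y_{7,5})(Ω₁) = -0.00034 - 0.00061j ; Y_{7,5}(Ω₂) = 0.00592 + 0.00221j ; Δ = -0.00000 - 0.00000j
  [+6]  conj(Y_{7,6})(Ω₁) = 0.00005 + 0.00000j ; Y_{7,6}(Ω₂) = 0.00070 + 0.00032j ; Δ = 0.00000 + 0.00000j
  [+7]  conj(Y_{7,7})(Ω₁) = -0.00000 + 0.00000j ; Y_{7,7}(Ω₂) = 0.00005 + 0.00003j ; Δ = -0.00000 + 0.00000j
Σ over m = -0.32679 + 0.00000j; ×(4π/15) → -0.27377 + 0.00000j. Real part: -0.273770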